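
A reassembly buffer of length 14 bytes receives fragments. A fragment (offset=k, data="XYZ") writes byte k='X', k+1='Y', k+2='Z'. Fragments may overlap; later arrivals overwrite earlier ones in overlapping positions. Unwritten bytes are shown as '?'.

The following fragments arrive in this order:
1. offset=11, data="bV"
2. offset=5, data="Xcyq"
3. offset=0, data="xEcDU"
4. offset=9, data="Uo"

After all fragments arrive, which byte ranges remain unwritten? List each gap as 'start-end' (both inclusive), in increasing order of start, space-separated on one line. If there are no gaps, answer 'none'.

Answer: 13-13

Derivation:
Fragment 1: offset=11 len=2
Fragment 2: offset=5 len=4
Fragment 3: offset=0 len=5
Fragment 4: offset=9 len=2
Gaps: 13-13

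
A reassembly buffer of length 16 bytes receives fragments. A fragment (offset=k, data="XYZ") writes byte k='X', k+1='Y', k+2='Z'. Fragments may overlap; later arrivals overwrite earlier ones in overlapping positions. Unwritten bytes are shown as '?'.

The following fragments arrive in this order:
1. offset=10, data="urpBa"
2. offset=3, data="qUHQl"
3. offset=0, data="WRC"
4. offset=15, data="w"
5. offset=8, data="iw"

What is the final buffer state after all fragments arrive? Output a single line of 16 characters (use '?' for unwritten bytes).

Answer: WRCqUHQliwurpBaw

Derivation:
Fragment 1: offset=10 data="urpBa" -> buffer=??????????urpBa?
Fragment 2: offset=3 data="qUHQl" -> buffer=???qUHQl??urpBa?
Fragment 3: offset=0 data="WRC" -> buffer=WRCqUHQl??urpBa?
Fragment 4: offset=15 data="w" -> buffer=WRCqUHQl??urpBaw
Fragment 5: offset=8 data="iw" -> buffer=WRCqUHQliwurpBaw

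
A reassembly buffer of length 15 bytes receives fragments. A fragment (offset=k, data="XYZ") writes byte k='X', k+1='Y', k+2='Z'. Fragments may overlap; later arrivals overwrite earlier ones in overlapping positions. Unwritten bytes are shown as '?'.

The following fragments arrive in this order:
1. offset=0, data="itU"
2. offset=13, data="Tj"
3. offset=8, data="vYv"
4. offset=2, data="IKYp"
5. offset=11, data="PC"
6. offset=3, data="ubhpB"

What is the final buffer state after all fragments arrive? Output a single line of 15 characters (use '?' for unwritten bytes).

Answer: itIubhpBvYvPCTj

Derivation:
Fragment 1: offset=0 data="itU" -> buffer=itU????????????
Fragment 2: offset=13 data="Tj" -> buffer=itU??????????Tj
Fragment 3: offset=8 data="vYv" -> buffer=itU?????vYv??Tj
Fragment 4: offset=2 data="IKYp" -> buffer=itIKYp??vYv??Tj
Fragment 5: offset=11 data="PC" -> buffer=itIKYp??vYvPCTj
Fragment 6: offset=3 data="ubhpB" -> buffer=itIubhpBvYvPCTj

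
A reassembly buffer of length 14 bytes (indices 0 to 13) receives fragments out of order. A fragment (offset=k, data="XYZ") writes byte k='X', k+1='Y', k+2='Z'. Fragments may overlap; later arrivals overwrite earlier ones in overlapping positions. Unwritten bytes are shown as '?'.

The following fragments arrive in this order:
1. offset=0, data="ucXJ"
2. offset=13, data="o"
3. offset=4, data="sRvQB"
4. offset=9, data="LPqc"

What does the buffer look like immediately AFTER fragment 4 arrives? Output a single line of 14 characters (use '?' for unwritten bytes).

Fragment 1: offset=0 data="ucXJ" -> buffer=ucXJ??????????
Fragment 2: offset=13 data="o" -> buffer=ucXJ?????????o
Fragment 3: offset=4 data="sRvQB" -> buffer=ucXJsRvQB????o
Fragment 4: offset=9 data="LPqc" -> buffer=ucXJsRvQBLPqco

Answer: ucXJsRvQBLPqco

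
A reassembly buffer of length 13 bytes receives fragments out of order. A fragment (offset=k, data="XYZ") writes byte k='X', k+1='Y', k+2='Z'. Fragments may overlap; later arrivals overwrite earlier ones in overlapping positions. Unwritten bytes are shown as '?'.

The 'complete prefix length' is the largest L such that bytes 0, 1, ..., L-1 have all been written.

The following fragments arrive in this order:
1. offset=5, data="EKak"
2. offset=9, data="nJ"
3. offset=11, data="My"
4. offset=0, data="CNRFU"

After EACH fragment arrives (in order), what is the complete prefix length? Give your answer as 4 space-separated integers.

Answer: 0 0 0 13

Derivation:
Fragment 1: offset=5 data="EKak" -> buffer=?????EKak???? -> prefix_len=0
Fragment 2: offset=9 data="nJ" -> buffer=?????EKaknJ?? -> prefix_len=0
Fragment 3: offset=11 data="My" -> buffer=?????EKaknJMy -> prefix_len=0
Fragment 4: offset=0 data="CNRFU" -> buffer=CNRFUEKaknJMy -> prefix_len=13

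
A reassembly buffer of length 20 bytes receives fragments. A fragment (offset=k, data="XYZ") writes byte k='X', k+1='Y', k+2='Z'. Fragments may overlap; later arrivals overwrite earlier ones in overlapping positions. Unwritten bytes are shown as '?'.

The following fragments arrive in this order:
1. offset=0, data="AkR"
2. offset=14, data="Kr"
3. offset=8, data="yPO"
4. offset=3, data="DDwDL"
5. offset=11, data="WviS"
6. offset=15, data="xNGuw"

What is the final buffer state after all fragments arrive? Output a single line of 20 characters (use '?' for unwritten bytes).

Answer: AkRDDwDLyPOWviSxNGuw

Derivation:
Fragment 1: offset=0 data="AkR" -> buffer=AkR?????????????????
Fragment 2: offset=14 data="Kr" -> buffer=AkR???????????Kr????
Fragment 3: offset=8 data="yPO" -> buffer=AkR?????yPO???Kr????
Fragment 4: offset=3 data="DDwDL" -> buffer=AkRDDwDLyPO???Kr????
Fragment 5: offset=11 data="WviS" -> buffer=AkRDDwDLyPOWviSr????
Fragment 6: offset=15 data="xNGuw" -> buffer=AkRDDwDLyPOWviSxNGuw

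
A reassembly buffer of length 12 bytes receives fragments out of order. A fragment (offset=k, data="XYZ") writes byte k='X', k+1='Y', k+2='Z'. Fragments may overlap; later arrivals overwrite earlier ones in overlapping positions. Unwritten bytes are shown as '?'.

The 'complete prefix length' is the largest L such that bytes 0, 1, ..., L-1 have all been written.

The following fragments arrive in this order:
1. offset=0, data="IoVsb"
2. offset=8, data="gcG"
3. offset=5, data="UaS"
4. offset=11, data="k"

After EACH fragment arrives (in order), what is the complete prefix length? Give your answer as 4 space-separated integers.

Answer: 5 5 11 12

Derivation:
Fragment 1: offset=0 data="IoVsb" -> buffer=IoVsb??????? -> prefix_len=5
Fragment 2: offset=8 data="gcG" -> buffer=IoVsb???gcG? -> prefix_len=5
Fragment 3: offset=5 data="UaS" -> buffer=IoVsbUaSgcG? -> prefix_len=11
Fragment 4: offset=11 data="k" -> buffer=IoVsbUaSgcGk -> prefix_len=12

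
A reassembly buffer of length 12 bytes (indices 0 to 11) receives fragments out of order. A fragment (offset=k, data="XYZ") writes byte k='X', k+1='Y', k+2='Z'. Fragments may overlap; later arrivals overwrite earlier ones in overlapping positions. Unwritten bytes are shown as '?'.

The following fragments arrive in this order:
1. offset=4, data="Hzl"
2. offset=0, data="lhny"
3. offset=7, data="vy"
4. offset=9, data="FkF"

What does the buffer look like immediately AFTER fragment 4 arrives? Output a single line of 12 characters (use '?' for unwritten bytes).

Answer: lhnyHzlvyFkF

Derivation:
Fragment 1: offset=4 data="Hzl" -> buffer=????Hzl?????
Fragment 2: offset=0 data="lhny" -> buffer=lhnyHzl?????
Fragment 3: offset=7 data="vy" -> buffer=lhnyHzlvy???
Fragment 4: offset=9 data="FkF" -> buffer=lhnyHzlvyFkF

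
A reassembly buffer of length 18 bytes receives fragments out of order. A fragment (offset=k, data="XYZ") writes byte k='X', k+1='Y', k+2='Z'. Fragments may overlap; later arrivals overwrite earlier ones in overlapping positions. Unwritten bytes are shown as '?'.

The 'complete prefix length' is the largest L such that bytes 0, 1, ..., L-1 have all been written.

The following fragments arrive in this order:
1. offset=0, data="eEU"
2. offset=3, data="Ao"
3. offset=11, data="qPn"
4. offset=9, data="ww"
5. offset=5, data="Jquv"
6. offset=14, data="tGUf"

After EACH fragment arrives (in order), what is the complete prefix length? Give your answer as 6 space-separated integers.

Answer: 3 5 5 5 14 18

Derivation:
Fragment 1: offset=0 data="eEU" -> buffer=eEU??????????????? -> prefix_len=3
Fragment 2: offset=3 data="Ao" -> buffer=eEUAo????????????? -> prefix_len=5
Fragment 3: offset=11 data="qPn" -> buffer=eEUAo??????qPn???? -> prefix_len=5
Fragment 4: offset=9 data="ww" -> buffer=eEUAo????wwqPn???? -> prefix_len=5
Fragment 5: offset=5 data="Jquv" -> buffer=eEUAoJquvwwqPn???? -> prefix_len=14
Fragment 6: offset=14 data="tGUf" -> buffer=eEUAoJquvwwqPntGUf -> prefix_len=18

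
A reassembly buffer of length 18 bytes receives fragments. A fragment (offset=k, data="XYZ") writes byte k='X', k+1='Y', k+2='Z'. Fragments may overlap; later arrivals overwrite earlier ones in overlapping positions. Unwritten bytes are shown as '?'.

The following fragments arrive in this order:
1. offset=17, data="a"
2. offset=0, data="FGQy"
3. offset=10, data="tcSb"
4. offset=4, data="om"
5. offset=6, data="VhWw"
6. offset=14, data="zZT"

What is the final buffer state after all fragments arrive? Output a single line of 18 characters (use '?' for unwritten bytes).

Fragment 1: offset=17 data="a" -> buffer=?????????????????a
Fragment 2: offset=0 data="FGQy" -> buffer=FGQy?????????????a
Fragment 3: offset=10 data="tcSb" -> buffer=FGQy??????tcSb???a
Fragment 4: offset=4 data="om" -> buffer=FGQyom????tcSb???a
Fragment 5: offset=6 data="VhWw" -> buffer=FGQyomVhWwtcSb???a
Fragment 6: offset=14 data="zZT" -> buffer=FGQyomVhWwtcSbzZTa

Answer: FGQyomVhWwtcSbzZTa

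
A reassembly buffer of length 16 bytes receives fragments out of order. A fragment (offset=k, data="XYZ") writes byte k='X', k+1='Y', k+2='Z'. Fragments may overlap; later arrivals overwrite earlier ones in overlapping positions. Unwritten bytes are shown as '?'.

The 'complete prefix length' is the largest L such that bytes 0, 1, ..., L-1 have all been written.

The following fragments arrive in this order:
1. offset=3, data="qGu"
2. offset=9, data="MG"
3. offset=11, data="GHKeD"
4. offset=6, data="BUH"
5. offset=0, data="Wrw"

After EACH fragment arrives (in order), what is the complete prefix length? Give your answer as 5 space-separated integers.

Fragment 1: offset=3 data="qGu" -> buffer=???qGu?????????? -> prefix_len=0
Fragment 2: offset=9 data="MG" -> buffer=???qGu???MG????? -> prefix_len=0
Fragment 3: offset=11 data="GHKeD" -> buffer=???qGu???MGGHKeD -> prefix_len=0
Fragment 4: offset=6 data="BUH" -> buffer=???qGuBUHMGGHKeD -> prefix_len=0
Fragment 5: offset=0 data="Wrw" -> buffer=WrwqGuBUHMGGHKeD -> prefix_len=16

Answer: 0 0 0 0 16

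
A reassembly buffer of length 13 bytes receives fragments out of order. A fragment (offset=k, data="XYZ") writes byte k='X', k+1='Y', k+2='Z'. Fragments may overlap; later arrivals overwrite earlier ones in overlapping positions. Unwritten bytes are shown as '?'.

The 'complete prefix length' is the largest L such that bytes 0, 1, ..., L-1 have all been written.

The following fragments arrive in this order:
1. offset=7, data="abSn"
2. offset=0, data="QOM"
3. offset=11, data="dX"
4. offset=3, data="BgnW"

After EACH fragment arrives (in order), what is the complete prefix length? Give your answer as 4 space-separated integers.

Fragment 1: offset=7 data="abSn" -> buffer=???????abSn?? -> prefix_len=0
Fragment 2: offset=0 data="QOM" -> buffer=QOM????abSn?? -> prefix_len=3
Fragment 3: offset=11 data="dX" -> buffer=QOM????abSndX -> prefix_len=3
Fragment 4: offset=3 data="BgnW" -> buffer=QOMBgnWabSndX -> prefix_len=13

Answer: 0 3 3 13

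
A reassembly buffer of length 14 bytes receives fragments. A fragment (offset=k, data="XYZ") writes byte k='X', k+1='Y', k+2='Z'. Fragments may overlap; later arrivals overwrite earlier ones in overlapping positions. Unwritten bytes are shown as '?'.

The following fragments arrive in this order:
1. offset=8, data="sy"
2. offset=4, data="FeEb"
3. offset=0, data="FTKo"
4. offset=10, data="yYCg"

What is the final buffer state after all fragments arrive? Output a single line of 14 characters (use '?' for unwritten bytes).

Answer: FTKoFeEbsyyYCg

Derivation:
Fragment 1: offset=8 data="sy" -> buffer=????????sy????
Fragment 2: offset=4 data="FeEb" -> buffer=????FeEbsy????
Fragment 3: offset=0 data="FTKo" -> buffer=FTKoFeEbsy????
Fragment 4: offset=10 data="yYCg" -> buffer=FTKoFeEbsyyYCg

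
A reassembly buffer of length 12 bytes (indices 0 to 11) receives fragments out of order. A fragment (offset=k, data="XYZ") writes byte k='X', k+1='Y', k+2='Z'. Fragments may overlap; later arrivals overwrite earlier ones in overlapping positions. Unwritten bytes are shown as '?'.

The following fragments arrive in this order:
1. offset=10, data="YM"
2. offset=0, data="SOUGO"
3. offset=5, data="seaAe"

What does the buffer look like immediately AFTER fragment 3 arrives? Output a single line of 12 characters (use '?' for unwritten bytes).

Answer: SOUGOseaAeYM

Derivation:
Fragment 1: offset=10 data="YM" -> buffer=??????????YM
Fragment 2: offset=0 data="SOUGO" -> buffer=SOUGO?????YM
Fragment 3: offset=5 data="seaAe" -> buffer=SOUGOseaAeYM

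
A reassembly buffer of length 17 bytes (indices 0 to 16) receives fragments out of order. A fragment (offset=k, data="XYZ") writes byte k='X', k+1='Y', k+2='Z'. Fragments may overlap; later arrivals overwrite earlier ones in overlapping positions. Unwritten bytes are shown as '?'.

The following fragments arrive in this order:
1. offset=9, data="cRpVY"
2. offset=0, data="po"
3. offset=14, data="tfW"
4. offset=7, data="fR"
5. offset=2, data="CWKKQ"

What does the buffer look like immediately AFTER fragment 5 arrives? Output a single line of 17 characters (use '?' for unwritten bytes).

Answer: poCWKKQfRcRpVYtfW

Derivation:
Fragment 1: offset=9 data="cRpVY" -> buffer=?????????cRpVY???
Fragment 2: offset=0 data="po" -> buffer=po???????cRpVY???
Fragment 3: offset=14 data="tfW" -> buffer=po???????cRpVYtfW
Fragment 4: offset=7 data="fR" -> buffer=po?????fRcRpVYtfW
Fragment 5: offset=2 data="CWKKQ" -> buffer=poCWKKQfRcRpVYtfW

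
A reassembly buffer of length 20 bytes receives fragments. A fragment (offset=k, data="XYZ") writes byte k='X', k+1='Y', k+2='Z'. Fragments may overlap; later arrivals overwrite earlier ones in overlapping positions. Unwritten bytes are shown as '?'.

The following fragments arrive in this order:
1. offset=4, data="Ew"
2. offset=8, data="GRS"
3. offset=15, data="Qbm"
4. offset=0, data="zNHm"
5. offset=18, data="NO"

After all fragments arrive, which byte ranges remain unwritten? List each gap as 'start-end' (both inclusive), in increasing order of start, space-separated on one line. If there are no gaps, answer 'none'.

Fragment 1: offset=4 len=2
Fragment 2: offset=8 len=3
Fragment 3: offset=15 len=3
Fragment 4: offset=0 len=4
Fragment 5: offset=18 len=2
Gaps: 6-7 11-14

Answer: 6-7 11-14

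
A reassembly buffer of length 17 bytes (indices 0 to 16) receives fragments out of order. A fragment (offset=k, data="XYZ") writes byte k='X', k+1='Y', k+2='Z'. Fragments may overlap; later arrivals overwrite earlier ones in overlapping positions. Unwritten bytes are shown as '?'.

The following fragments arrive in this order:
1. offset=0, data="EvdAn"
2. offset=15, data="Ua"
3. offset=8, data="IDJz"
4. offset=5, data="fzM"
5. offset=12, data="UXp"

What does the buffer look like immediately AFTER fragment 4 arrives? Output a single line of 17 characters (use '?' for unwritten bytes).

Answer: EvdAnfzMIDJz???Ua

Derivation:
Fragment 1: offset=0 data="EvdAn" -> buffer=EvdAn????????????
Fragment 2: offset=15 data="Ua" -> buffer=EvdAn??????????Ua
Fragment 3: offset=8 data="IDJz" -> buffer=EvdAn???IDJz???Ua
Fragment 4: offset=5 data="fzM" -> buffer=EvdAnfzMIDJz???Ua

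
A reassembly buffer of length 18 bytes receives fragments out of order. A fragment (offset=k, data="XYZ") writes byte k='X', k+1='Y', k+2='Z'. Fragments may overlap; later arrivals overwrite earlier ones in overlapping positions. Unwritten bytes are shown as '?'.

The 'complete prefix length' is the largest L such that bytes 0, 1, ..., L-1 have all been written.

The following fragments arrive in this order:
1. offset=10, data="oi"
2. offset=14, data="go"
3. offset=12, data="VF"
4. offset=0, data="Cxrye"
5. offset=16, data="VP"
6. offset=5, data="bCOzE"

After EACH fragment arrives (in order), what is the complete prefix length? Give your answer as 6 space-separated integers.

Answer: 0 0 0 5 5 18

Derivation:
Fragment 1: offset=10 data="oi" -> buffer=??????????oi?????? -> prefix_len=0
Fragment 2: offset=14 data="go" -> buffer=??????????oi??go?? -> prefix_len=0
Fragment 3: offset=12 data="VF" -> buffer=??????????oiVFgo?? -> prefix_len=0
Fragment 4: offset=0 data="Cxrye" -> buffer=Cxrye?????oiVFgo?? -> prefix_len=5
Fragment 5: offset=16 data="VP" -> buffer=Cxrye?????oiVFgoVP -> prefix_len=5
Fragment 6: offset=5 data="bCOzE" -> buffer=CxryebCOzEoiVFgoVP -> prefix_len=18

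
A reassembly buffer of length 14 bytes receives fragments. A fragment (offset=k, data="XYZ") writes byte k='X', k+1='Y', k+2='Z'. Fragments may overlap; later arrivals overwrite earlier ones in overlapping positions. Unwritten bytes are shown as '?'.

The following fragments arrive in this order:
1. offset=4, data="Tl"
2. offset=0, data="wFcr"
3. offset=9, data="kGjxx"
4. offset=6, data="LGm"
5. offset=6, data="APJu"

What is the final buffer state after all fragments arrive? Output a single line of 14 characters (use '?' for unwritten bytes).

Answer: wFcrTlAPJuGjxx

Derivation:
Fragment 1: offset=4 data="Tl" -> buffer=????Tl????????
Fragment 2: offset=0 data="wFcr" -> buffer=wFcrTl????????
Fragment 3: offset=9 data="kGjxx" -> buffer=wFcrTl???kGjxx
Fragment 4: offset=6 data="LGm" -> buffer=wFcrTlLGmkGjxx
Fragment 5: offset=6 data="APJu" -> buffer=wFcrTlAPJuGjxx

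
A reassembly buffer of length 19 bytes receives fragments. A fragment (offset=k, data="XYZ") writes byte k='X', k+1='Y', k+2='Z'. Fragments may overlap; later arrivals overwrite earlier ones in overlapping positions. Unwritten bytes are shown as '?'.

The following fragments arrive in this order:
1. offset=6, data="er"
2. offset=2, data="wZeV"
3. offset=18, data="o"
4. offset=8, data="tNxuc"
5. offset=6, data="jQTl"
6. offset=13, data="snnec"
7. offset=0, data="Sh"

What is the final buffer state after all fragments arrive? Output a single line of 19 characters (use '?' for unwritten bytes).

Answer: ShwZeVjQTlxucsnneco

Derivation:
Fragment 1: offset=6 data="er" -> buffer=??????er???????????
Fragment 2: offset=2 data="wZeV" -> buffer=??wZeVer???????????
Fragment 3: offset=18 data="o" -> buffer=??wZeVer??????????o
Fragment 4: offset=8 data="tNxuc" -> buffer=??wZeVertNxuc?????o
Fragment 5: offset=6 data="jQTl" -> buffer=??wZeVjQTlxuc?????o
Fragment 6: offset=13 data="snnec" -> buffer=??wZeVjQTlxucsnneco
Fragment 7: offset=0 data="Sh" -> buffer=ShwZeVjQTlxucsnneco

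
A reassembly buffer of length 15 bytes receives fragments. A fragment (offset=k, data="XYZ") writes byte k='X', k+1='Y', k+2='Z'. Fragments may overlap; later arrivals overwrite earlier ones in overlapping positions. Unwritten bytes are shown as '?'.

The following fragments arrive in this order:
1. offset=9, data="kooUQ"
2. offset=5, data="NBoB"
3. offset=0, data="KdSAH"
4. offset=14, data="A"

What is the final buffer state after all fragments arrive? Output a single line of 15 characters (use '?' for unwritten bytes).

Answer: KdSAHNBoBkooUQA

Derivation:
Fragment 1: offset=9 data="kooUQ" -> buffer=?????????kooUQ?
Fragment 2: offset=5 data="NBoB" -> buffer=?????NBoBkooUQ?
Fragment 3: offset=0 data="KdSAH" -> buffer=KdSAHNBoBkooUQ?
Fragment 4: offset=14 data="A" -> buffer=KdSAHNBoBkooUQA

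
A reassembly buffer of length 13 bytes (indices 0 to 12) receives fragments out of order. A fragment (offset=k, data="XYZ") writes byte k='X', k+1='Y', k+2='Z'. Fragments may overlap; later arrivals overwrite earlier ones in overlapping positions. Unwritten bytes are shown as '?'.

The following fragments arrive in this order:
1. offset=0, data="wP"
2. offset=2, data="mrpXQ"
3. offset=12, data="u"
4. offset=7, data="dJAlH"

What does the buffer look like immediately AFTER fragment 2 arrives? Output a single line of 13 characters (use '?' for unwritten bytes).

Fragment 1: offset=0 data="wP" -> buffer=wP???????????
Fragment 2: offset=2 data="mrpXQ" -> buffer=wPmrpXQ??????

Answer: wPmrpXQ??????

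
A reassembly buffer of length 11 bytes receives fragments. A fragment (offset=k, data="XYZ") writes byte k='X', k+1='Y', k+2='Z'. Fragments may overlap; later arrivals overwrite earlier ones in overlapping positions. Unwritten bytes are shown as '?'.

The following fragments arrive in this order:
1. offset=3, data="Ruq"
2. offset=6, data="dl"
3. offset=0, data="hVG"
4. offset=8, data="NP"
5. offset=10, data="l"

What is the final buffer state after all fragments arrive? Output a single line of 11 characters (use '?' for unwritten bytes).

Fragment 1: offset=3 data="Ruq" -> buffer=???Ruq?????
Fragment 2: offset=6 data="dl" -> buffer=???Ruqdl???
Fragment 3: offset=0 data="hVG" -> buffer=hVGRuqdl???
Fragment 4: offset=8 data="NP" -> buffer=hVGRuqdlNP?
Fragment 5: offset=10 data="l" -> buffer=hVGRuqdlNPl

Answer: hVGRuqdlNPl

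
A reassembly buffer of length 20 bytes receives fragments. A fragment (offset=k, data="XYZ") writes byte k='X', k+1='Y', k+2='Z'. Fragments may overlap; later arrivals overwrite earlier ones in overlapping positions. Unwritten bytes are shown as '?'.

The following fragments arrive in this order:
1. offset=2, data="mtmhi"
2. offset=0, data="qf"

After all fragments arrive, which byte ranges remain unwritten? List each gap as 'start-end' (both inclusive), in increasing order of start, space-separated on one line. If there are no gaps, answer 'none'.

Answer: 7-19

Derivation:
Fragment 1: offset=2 len=5
Fragment 2: offset=0 len=2
Gaps: 7-19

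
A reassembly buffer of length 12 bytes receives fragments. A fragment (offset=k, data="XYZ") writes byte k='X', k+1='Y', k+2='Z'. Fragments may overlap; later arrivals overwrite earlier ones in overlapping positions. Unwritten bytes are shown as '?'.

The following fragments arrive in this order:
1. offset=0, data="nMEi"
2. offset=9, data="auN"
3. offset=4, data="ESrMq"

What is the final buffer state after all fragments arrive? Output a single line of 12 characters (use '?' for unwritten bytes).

Fragment 1: offset=0 data="nMEi" -> buffer=nMEi????????
Fragment 2: offset=9 data="auN" -> buffer=nMEi?????auN
Fragment 3: offset=4 data="ESrMq" -> buffer=nMEiESrMqauN

Answer: nMEiESrMqauN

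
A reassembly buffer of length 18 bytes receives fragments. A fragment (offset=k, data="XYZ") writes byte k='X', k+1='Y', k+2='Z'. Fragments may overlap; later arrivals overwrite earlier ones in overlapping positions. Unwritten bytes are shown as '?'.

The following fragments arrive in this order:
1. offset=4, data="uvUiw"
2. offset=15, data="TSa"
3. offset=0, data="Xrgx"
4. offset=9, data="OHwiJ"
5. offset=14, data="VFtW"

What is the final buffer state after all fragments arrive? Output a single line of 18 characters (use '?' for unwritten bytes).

Fragment 1: offset=4 data="uvUiw" -> buffer=????uvUiw?????????
Fragment 2: offset=15 data="TSa" -> buffer=????uvUiw??????TSa
Fragment 3: offset=0 data="Xrgx" -> buffer=XrgxuvUiw??????TSa
Fragment 4: offset=9 data="OHwiJ" -> buffer=XrgxuvUiwOHwiJ?TSa
Fragment 5: offset=14 data="VFtW" -> buffer=XrgxuvUiwOHwiJVFtW

Answer: XrgxuvUiwOHwiJVFtW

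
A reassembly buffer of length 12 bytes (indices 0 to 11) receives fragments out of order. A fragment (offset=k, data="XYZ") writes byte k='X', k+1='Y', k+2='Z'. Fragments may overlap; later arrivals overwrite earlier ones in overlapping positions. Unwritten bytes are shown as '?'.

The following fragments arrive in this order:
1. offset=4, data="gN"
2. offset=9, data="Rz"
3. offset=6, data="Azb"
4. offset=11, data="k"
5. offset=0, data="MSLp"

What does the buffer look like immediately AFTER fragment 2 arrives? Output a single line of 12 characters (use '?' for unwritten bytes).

Answer: ????gN???Rz?

Derivation:
Fragment 1: offset=4 data="gN" -> buffer=????gN??????
Fragment 2: offset=9 data="Rz" -> buffer=????gN???Rz?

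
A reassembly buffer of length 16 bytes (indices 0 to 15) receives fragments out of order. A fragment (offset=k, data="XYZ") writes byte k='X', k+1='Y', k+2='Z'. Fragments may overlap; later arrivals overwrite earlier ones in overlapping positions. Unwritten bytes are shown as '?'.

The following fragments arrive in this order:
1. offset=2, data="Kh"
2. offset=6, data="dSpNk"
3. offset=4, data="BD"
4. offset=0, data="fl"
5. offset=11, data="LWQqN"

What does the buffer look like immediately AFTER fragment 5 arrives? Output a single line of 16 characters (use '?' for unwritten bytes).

Fragment 1: offset=2 data="Kh" -> buffer=??Kh????????????
Fragment 2: offset=6 data="dSpNk" -> buffer=??Kh??dSpNk?????
Fragment 3: offset=4 data="BD" -> buffer=??KhBDdSpNk?????
Fragment 4: offset=0 data="fl" -> buffer=flKhBDdSpNk?????
Fragment 5: offset=11 data="LWQqN" -> buffer=flKhBDdSpNkLWQqN

Answer: flKhBDdSpNkLWQqN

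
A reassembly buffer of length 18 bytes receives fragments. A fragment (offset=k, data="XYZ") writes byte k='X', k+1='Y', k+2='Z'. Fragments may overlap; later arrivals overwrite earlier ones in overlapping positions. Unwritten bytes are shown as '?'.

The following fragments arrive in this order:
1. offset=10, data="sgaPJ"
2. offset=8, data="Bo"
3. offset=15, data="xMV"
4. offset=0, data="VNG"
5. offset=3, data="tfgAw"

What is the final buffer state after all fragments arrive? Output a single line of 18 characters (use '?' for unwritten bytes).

Answer: VNGtfgAwBosgaPJxMV

Derivation:
Fragment 1: offset=10 data="sgaPJ" -> buffer=??????????sgaPJ???
Fragment 2: offset=8 data="Bo" -> buffer=????????BosgaPJ???
Fragment 3: offset=15 data="xMV" -> buffer=????????BosgaPJxMV
Fragment 4: offset=0 data="VNG" -> buffer=VNG?????BosgaPJxMV
Fragment 5: offset=3 data="tfgAw" -> buffer=VNGtfgAwBosgaPJxMV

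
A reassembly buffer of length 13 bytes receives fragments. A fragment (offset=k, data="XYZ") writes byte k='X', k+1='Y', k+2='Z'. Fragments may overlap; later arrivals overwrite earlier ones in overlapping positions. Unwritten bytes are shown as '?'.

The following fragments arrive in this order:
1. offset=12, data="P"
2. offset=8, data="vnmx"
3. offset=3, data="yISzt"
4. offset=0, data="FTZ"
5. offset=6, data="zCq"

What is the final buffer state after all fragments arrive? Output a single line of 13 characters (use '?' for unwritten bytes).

Fragment 1: offset=12 data="P" -> buffer=????????????P
Fragment 2: offset=8 data="vnmx" -> buffer=????????vnmxP
Fragment 3: offset=3 data="yISzt" -> buffer=???yISztvnmxP
Fragment 4: offset=0 data="FTZ" -> buffer=FTZyISztvnmxP
Fragment 5: offset=6 data="zCq" -> buffer=FTZyISzCqnmxP

Answer: FTZyISzCqnmxP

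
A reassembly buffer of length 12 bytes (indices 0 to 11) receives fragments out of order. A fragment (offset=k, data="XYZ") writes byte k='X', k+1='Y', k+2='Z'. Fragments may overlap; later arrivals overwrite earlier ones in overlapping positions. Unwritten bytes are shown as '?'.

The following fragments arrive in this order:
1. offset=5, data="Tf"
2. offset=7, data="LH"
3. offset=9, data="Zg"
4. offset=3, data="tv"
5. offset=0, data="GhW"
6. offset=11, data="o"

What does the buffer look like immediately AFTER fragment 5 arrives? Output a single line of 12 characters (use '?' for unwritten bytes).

Answer: GhWtvTfLHZg?

Derivation:
Fragment 1: offset=5 data="Tf" -> buffer=?????Tf?????
Fragment 2: offset=7 data="LH" -> buffer=?????TfLH???
Fragment 3: offset=9 data="Zg" -> buffer=?????TfLHZg?
Fragment 4: offset=3 data="tv" -> buffer=???tvTfLHZg?
Fragment 5: offset=0 data="GhW" -> buffer=GhWtvTfLHZg?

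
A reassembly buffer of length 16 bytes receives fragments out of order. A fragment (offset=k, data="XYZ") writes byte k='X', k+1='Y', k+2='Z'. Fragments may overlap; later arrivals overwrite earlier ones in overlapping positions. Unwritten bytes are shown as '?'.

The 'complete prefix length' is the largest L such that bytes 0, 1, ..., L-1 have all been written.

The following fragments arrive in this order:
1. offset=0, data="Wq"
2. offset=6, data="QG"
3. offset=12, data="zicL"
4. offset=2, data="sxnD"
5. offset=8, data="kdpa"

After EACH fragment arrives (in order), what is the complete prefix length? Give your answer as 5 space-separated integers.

Fragment 1: offset=0 data="Wq" -> buffer=Wq?????????????? -> prefix_len=2
Fragment 2: offset=6 data="QG" -> buffer=Wq????QG???????? -> prefix_len=2
Fragment 3: offset=12 data="zicL" -> buffer=Wq????QG????zicL -> prefix_len=2
Fragment 4: offset=2 data="sxnD" -> buffer=WqsxnDQG????zicL -> prefix_len=8
Fragment 5: offset=8 data="kdpa" -> buffer=WqsxnDQGkdpazicL -> prefix_len=16

Answer: 2 2 2 8 16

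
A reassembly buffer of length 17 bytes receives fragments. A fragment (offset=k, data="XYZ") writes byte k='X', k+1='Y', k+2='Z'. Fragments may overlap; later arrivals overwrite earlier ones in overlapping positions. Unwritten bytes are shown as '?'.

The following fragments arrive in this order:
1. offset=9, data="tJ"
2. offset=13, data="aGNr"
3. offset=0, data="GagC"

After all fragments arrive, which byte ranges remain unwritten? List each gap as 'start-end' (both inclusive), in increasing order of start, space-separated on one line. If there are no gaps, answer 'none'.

Fragment 1: offset=9 len=2
Fragment 2: offset=13 len=4
Fragment 3: offset=0 len=4
Gaps: 4-8 11-12

Answer: 4-8 11-12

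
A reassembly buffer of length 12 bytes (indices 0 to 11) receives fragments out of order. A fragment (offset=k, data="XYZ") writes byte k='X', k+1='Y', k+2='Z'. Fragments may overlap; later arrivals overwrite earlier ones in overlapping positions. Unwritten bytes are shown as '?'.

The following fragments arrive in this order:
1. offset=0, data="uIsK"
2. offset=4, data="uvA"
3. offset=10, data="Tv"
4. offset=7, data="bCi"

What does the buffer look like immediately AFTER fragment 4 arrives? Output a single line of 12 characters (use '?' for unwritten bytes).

Fragment 1: offset=0 data="uIsK" -> buffer=uIsK????????
Fragment 2: offset=4 data="uvA" -> buffer=uIsKuvA?????
Fragment 3: offset=10 data="Tv" -> buffer=uIsKuvA???Tv
Fragment 4: offset=7 data="bCi" -> buffer=uIsKuvAbCiTv

Answer: uIsKuvAbCiTv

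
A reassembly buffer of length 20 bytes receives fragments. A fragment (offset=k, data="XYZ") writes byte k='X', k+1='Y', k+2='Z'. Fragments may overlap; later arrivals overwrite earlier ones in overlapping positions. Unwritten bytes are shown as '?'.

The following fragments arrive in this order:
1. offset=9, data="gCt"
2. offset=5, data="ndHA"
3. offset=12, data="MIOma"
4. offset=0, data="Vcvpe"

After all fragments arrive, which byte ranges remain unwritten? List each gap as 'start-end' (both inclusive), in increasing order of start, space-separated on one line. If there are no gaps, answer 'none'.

Fragment 1: offset=9 len=3
Fragment 2: offset=5 len=4
Fragment 3: offset=12 len=5
Fragment 4: offset=0 len=5
Gaps: 17-19

Answer: 17-19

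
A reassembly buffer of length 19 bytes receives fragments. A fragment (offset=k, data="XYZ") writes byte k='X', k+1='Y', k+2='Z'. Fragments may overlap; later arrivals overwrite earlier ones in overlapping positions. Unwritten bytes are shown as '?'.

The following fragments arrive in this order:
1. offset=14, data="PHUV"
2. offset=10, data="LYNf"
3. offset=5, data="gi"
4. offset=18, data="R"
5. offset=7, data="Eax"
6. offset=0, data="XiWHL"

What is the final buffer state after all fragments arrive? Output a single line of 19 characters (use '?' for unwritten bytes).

Fragment 1: offset=14 data="PHUV" -> buffer=??????????????PHUV?
Fragment 2: offset=10 data="LYNf" -> buffer=??????????LYNfPHUV?
Fragment 3: offset=5 data="gi" -> buffer=?????gi???LYNfPHUV?
Fragment 4: offset=18 data="R" -> buffer=?????gi???LYNfPHUVR
Fragment 5: offset=7 data="Eax" -> buffer=?????giEaxLYNfPHUVR
Fragment 6: offset=0 data="XiWHL" -> buffer=XiWHLgiEaxLYNfPHUVR

Answer: XiWHLgiEaxLYNfPHUVR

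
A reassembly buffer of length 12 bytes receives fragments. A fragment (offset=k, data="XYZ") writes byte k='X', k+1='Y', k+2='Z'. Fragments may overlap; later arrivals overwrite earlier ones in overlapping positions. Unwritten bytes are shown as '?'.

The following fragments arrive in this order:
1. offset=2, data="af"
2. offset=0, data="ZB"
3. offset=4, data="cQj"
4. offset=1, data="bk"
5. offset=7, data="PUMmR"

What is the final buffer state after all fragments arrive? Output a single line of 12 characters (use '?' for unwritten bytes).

Answer: ZbkfcQjPUMmR

Derivation:
Fragment 1: offset=2 data="af" -> buffer=??af????????
Fragment 2: offset=0 data="ZB" -> buffer=ZBaf????????
Fragment 3: offset=4 data="cQj" -> buffer=ZBafcQj?????
Fragment 4: offset=1 data="bk" -> buffer=ZbkfcQj?????
Fragment 5: offset=7 data="PUMmR" -> buffer=ZbkfcQjPUMmR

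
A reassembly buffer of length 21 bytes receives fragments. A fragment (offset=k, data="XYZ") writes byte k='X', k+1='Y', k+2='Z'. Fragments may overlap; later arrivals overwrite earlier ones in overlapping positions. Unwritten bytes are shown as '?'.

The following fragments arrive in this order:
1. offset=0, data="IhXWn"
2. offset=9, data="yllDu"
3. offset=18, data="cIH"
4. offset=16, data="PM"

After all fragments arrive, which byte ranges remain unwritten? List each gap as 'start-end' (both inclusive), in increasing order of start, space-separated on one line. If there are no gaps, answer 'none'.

Answer: 5-8 14-15

Derivation:
Fragment 1: offset=0 len=5
Fragment 2: offset=9 len=5
Fragment 3: offset=18 len=3
Fragment 4: offset=16 len=2
Gaps: 5-8 14-15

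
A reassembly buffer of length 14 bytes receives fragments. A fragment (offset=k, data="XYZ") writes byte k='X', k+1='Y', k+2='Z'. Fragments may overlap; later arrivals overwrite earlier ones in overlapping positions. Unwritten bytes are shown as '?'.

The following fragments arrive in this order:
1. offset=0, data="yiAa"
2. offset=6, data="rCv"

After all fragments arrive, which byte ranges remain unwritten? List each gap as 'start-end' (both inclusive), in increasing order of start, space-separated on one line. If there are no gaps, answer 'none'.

Fragment 1: offset=0 len=4
Fragment 2: offset=6 len=3
Gaps: 4-5 9-13

Answer: 4-5 9-13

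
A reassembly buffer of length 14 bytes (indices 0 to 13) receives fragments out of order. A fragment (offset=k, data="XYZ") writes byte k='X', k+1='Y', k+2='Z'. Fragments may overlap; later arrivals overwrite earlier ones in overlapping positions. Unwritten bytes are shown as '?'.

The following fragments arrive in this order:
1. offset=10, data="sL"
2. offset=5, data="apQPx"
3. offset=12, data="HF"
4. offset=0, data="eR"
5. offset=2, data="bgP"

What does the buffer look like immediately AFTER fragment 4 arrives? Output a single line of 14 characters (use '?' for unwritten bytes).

Fragment 1: offset=10 data="sL" -> buffer=??????????sL??
Fragment 2: offset=5 data="apQPx" -> buffer=?????apQPxsL??
Fragment 3: offset=12 data="HF" -> buffer=?????apQPxsLHF
Fragment 4: offset=0 data="eR" -> buffer=eR???apQPxsLHF

Answer: eR???apQPxsLHF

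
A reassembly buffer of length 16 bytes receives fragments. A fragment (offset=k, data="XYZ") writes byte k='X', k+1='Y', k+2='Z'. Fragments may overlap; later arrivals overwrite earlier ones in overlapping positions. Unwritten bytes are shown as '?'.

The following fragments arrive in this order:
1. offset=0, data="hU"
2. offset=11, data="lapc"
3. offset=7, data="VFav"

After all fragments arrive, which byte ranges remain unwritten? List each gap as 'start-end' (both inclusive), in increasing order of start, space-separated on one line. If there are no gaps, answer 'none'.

Fragment 1: offset=0 len=2
Fragment 2: offset=11 len=4
Fragment 3: offset=7 len=4
Gaps: 2-6 15-15

Answer: 2-6 15-15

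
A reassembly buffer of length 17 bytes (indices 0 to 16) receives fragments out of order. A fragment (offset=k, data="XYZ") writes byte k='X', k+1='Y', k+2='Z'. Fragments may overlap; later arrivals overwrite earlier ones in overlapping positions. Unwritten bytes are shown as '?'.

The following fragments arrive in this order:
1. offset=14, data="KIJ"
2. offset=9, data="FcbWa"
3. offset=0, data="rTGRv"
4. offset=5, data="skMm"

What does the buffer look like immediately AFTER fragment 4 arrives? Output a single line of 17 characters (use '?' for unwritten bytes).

Fragment 1: offset=14 data="KIJ" -> buffer=??????????????KIJ
Fragment 2: offset=9 data="FcbWa" -> buffer=?????????FcbWaKIJ
Fragment 3: offset=0 data="rTGRv" -> buffer=rTGRv????FcbWaKIJ
Fragment 4: offset=5 data="skMm" -> buffer=rTGRvskMmFcbWaKIJ

Answer: rTGRvskMmFcbWaKIJ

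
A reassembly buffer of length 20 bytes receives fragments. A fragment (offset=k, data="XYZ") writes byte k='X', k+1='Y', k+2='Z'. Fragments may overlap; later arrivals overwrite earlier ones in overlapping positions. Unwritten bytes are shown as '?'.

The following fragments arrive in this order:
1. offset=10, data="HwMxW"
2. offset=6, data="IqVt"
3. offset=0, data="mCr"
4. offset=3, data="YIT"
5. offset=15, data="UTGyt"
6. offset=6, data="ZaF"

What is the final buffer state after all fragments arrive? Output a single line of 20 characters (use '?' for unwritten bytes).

Fragment 1: offset=10 data="HwMxW" -> buffer=??????????HwMxW?????
Fragment 2: offset=6 data="IqVt" -> buffer=??????IqVtHwMxW?????
Fragment 3: offset=0 data="mCr" -> buffer=mCr???IqVtHwMxW?????
Fragment 4: offset=3 data="YIT" -> buffer=mCrYITIqVtHwMxW?????
Fragment 5: offset=15 data="UTGyt" -> buffer=mCrYITIqVtHwMxWUTGyt
Fragment 6: offset=6 data="ZaF" -> buffer=mCrYITZaFtHwMxWUTGyt

Answer: mCrYITZaFtHwMxWUTGyt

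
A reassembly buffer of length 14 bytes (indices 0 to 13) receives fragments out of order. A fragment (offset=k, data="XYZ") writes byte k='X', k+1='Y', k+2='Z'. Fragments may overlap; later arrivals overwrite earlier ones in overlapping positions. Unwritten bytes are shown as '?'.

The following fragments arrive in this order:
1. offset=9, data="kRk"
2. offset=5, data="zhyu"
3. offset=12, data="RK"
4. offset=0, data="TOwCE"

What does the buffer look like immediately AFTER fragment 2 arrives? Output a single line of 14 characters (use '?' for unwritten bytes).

Fragment 1: offset=9 data="kRk" -> buffer=?????????kRk??
Fragment 2: offset=5 data="zhyu" -> buffer=?????zhyukRk??

Answer: ?????zhyukRk??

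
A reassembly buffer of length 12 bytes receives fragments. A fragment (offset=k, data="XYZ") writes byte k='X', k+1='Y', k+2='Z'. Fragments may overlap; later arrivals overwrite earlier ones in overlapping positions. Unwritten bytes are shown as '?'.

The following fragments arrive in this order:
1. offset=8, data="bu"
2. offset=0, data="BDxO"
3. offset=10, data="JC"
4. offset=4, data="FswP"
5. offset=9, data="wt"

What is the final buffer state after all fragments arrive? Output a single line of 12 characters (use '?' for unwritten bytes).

Fragment 1: offset=8 data="bu" -> buffer=????????bu??
Fragment 2: offset=0 data="BDxO" -> buffer=BDxO????bu??
Fragment 3: offset=10 data="JC" -> buffer=BDxO????buJC
Fragment 4: offset=4 data="FswP" -> buffer=BDxOFswPbuJC
Fragment 5: offset=9 data="wt" -> buffer=BDxOFswPbwtC

Answer: BDxOFswPbwtC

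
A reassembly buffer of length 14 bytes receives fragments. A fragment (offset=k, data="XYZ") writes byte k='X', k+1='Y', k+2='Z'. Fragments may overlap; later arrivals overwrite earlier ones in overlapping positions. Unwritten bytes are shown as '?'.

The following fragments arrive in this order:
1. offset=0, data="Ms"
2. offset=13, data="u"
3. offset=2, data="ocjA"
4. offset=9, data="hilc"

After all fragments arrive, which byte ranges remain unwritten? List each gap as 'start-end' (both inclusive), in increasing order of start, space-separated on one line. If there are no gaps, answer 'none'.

Answer: 6-8

Derivation:
Fragment 1: offset=0 len=2
Fragment 2: offset=13 len=1
Fragment 3: offset=2 len=4
Fragment 4: offset=9 len=4
Gaps: 6-8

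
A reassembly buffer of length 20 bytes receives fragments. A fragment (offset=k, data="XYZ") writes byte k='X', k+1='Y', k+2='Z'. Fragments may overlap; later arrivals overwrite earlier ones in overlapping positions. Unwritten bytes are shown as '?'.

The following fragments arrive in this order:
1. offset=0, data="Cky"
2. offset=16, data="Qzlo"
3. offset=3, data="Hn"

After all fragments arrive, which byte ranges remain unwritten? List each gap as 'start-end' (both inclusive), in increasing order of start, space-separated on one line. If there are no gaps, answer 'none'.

Fragment 1: offset=0 len=3
Fragment 2: offset=16 len=4
Fragment 3: offset=3 len=2
Gaps: 5-15

Answer: 5-15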